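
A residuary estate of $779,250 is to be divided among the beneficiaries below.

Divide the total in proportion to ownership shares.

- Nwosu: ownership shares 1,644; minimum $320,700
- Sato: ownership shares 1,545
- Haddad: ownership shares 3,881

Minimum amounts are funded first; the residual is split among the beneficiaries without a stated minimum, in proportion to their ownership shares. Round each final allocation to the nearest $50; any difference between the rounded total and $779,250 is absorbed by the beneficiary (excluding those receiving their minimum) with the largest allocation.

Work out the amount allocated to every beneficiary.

Nwosu: $320,700; Sato: $130,550; Haddad: $328,000

Minimums first: Nwosu $320,700. Residual $458,550.
Residual split over remaining ownership shares 5,426: Sato 130,567.59 → $130,550; Haddad 327,982.41 → $328,000.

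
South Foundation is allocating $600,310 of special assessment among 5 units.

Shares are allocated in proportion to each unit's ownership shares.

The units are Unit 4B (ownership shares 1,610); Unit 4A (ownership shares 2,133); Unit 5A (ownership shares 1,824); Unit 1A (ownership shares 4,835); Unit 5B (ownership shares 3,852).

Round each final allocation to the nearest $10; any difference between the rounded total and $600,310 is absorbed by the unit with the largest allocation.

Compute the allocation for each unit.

Unit 4B: $67,810 · Unit 4A: $89,830 · Unit 5A: $76,820 · Unit 1A: $203,620 · Unit 5B: $162,230

Combined ownership shares = 14,254.
Raw shares: Unit 4B 1,610/14,254 × $600,310 = 67,805.47; Unit 4A 2,133/14,254 × $600,310 = 89,831.71; Unit 5A 1,824/14,254 × $600,310 = 76,818.12; Unit 1A 4,835/14,254 × $600,310 = 203,626.97; Unit 5B 3,852/14,254 × $600,310 = 162,227.73.
Rounded to nearest $10: Unit 4B $67,810; Unit 4A $89,830; Unit 5A $76,820; Unit 1A $203,630; Unit 5B $162,230. Sum = $600,320.
Difference $600,310 − $600,320 = −$10 applied to largest allocation (Unit 1A): Unit 1A becomes $203,620.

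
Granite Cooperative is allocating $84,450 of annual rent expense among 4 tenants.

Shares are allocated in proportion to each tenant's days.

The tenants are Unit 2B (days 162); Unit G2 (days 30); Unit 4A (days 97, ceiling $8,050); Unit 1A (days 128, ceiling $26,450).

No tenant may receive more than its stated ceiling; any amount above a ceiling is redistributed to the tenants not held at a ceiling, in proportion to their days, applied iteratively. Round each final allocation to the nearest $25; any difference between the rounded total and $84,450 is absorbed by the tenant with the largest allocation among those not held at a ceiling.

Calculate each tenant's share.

Unit 2B: $42,150; Unit G2: $7,800; Unit 4A: $8,050; Unit 1A: $26,450

Combined days = 417.
Unconstrained shares: Unit 2B 32,807.91; Unit G2 6,075.54; Unit 4A 19,644.24; Unit 1A 25,922.30.
Held at cap: Unit 4A ($8,050); balance $76,400 reallocated over remaining days 320.
Held at cap: Unit 1A ($26,450); balance $49,950 reallocated over remaining days 192.
Redistributed shares: Unit 2B 42,145.31 → $42,150; Unit G2 7,804.69 → $7,800.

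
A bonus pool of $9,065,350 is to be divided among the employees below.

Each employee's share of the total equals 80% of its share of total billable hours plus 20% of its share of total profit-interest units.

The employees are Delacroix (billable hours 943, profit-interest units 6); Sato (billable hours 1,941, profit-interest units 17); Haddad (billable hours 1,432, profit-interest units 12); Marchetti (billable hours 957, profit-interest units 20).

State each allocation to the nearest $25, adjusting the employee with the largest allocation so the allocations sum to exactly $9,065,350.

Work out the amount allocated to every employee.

Totals — billable hours 5,273, profit-interest units 55.
Composite weights (80% billable hours + 20% profit-interest units): Delacroix 0.1649; Sato 0.3563; Haddad 0.2609; Marchetti 0.2179.
Proportional shares: Delacroix 1,494,755.14; Sato 3,229,979.69; Haddad 2,365,096.25; Marchetti 1,975,518.92.
Rounded to nearest $25: Delacroix $1,494,750; Sato $3,229,975; Haddad $2,365,100; Marchetti $1,975,525. Sum = $9,065,350.
Rounded total matches; no reconciliation needed.

Delacroix: $1,494,750 · Sato: $3,229,975 · Haddad: $2,365,100 · Marchetti: $1,975,525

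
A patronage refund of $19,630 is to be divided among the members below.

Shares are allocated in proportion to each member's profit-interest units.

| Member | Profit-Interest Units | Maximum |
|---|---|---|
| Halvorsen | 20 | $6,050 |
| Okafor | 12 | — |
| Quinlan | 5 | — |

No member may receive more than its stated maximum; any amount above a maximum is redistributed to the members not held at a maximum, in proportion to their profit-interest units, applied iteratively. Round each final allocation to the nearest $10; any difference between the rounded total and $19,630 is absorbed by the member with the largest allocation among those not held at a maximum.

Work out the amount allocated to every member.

Halvorsen: $6,050; Okafor: $9,590; Quinlan: $3,990

Sum of profit-interest units: 37.
Proportional shares (ignoring caps): Halvorsen 10,610.81; Okafor 6,366.49; Quinlan 2,652.70.
Capped: Halvorsen ($6,050); remaining pool $13,580 reallocated over remaining profit-interest units 17.
Shares after redistribution: Okafor 9,585.88 → $9,590; Quinlan 3,994.12 → $3,990.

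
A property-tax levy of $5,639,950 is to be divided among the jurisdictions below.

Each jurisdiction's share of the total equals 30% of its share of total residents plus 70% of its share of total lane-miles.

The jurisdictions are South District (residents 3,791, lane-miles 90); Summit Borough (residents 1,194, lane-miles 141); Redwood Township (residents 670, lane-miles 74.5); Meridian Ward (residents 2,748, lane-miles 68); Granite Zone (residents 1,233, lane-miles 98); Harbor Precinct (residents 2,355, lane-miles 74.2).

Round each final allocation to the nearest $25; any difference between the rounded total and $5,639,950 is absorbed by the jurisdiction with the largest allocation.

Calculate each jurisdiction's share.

Totals — residents 11,991, lane-miles 545.7.
Composite weights (30% residents + 70% lane-miles): South District 0.2103; Summit Borough 0.2107; Redwood Township 0.1123; Meridian Ward 0.1560; Granite Zone 0.1566; Harbor Precinct 0.1541.
Pro-rata amounts: South District 1,186,048.68; Summit Borough 1,188,568.78; Redwood Township 633,523.74; Meridian Ward 879,713.64; Granite Zone 882,980.61; Harbor Precinct 869,114.56.
Rounded to nearest $25: South District $1,186,050; Summit Borough $1,188,575; Redwood Township $633,525; Meridian Ward $879,725; Granite Zone $882,975; Harbor Precinct $869,125. Sum = $5,639,975.
Difference $5,639,950 − $5,639,975 = −$25 applied to largest allocation (Summit Borough): Summit Borough becomes $1,188,550.

South District: $1,186,050 | Summit Borough: $1,188,550 | Redwood Township: $633,525 | Meridian Ward: $879,725 | Granite Zone: $882,975 | Harbor Precinct: $869,125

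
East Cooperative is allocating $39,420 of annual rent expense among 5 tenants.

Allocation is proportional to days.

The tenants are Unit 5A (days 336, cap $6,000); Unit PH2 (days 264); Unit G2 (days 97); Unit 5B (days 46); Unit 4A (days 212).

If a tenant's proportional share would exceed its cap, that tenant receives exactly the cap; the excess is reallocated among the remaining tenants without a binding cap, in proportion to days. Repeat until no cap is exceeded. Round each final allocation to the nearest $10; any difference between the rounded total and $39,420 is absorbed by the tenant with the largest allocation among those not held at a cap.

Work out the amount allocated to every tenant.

Total days = 955.
Unconstrained shares: Unit 5A 13,869.24; Unit PH2 10,897.26; Unit G2 4,003.92; Unit 5B 1,898.76; Unit 4A 8,750.83.
Held at cap: Unit 5A ($6,000); residual $33,420 reallocated over remaining days 619.
Remaining shares: Unit PH2 14,253.44 → $14,250; Unit G2 5,237.06 → $5,240; Unit 5B 2,483.55 → $2,480; Unit 4A 11,445.95 → $11,450.

Unit 5A: $6,000 | Unit PH2: $14,250 | Unit G2: $5,240 | Unit 5B: $2,480 | Unit 4A: $11,450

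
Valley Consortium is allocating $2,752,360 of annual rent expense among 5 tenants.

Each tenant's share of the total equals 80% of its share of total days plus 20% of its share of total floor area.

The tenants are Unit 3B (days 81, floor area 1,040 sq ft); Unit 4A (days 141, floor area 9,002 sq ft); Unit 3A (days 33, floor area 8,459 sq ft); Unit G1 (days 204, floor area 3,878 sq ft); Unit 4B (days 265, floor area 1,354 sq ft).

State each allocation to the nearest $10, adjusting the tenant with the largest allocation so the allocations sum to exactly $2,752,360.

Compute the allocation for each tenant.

Unit 3B: $270,470 · Unit 4A: $637,620 · Unit 3A: $296,560 · Unit G1: $710,370 · Unit 4B: $837,340

Totals — days 724, floor area 23,733.
Composite weights (80% days + 20% floor area): Unit 3B 0.0983; Unit 4A 0.2317; Unit 3A 0.1077; Unit G1 0.2581; Unit 4B 0.3042.
Proportional shares: Unit 3B 270,465.97; Unit 4A 637,616.45; Unit 3A 296,563.48; Unit G1 710,369.25; Unit 4B 837,344.85.
At nearest $10: Unit 3B $270,470; Unit 4A $637,620; Unit 3A $296,560; Unit G1 $710,370; Unit 4B $837,340. Sum = $2,752,360.
Rounded total matches; no reconciliation needed.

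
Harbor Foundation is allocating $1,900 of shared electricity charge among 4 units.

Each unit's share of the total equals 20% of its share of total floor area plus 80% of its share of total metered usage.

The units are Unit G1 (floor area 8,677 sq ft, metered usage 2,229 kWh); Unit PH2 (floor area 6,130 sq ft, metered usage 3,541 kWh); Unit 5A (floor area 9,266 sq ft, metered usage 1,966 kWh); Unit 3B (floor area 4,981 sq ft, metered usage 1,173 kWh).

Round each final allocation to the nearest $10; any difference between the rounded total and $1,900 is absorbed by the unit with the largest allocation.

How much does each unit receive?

Unit G1: $490 | Unit PH2: $680 | Unit 5A: $460 | Unit 3B: $270

Totals — floor area 29,054, metered usage 8,909.
Composite weights (20% floor area + 80% metered usage): Unit G1 0.2599; Unit PH2 0.3602; Unit 5A 0.2403; Unit 3B 0.1396.
Unrounded shares: Unit G1 493.79; Unit PH2 684.32; Unit 5A 456.62; Unit 3B 265.28.
After rounding ($10): Unit G1 $490; Unit PH2 $680; Unit 5A $460; Unit 3B $270. Sum = $1,900.
Sum already equals the total — no adjustment.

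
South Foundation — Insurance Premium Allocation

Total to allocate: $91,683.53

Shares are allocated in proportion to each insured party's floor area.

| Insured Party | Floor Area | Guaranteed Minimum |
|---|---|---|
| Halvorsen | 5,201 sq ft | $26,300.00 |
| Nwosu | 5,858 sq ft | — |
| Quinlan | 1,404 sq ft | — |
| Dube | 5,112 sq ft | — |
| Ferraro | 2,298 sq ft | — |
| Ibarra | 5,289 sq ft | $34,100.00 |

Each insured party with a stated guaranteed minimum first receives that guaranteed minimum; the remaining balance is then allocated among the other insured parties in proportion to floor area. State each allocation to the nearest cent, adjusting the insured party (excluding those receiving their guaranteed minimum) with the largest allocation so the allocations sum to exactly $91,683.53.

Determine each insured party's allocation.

Guaranteed amounts: Halvorsen $26,300.00; Ibarra $34,100.00. Balance $31,283.53.
Balance split over remaining floor area 14,672: Nwosu 12,490.3843 → $12,490.38; Quinlan 2,993.5984 → $2,993.60; Dube 10,899.7686 → $10,899.77; Ferraro 4,899.7786 → $4,899.78.

Halvorsen: $26,300.00; Nwosu: $12,490.38; Quinlan: $2,993.60; Dube: $10,899.77; Ferraro: $4,899.78; Ibarra: $34,100.00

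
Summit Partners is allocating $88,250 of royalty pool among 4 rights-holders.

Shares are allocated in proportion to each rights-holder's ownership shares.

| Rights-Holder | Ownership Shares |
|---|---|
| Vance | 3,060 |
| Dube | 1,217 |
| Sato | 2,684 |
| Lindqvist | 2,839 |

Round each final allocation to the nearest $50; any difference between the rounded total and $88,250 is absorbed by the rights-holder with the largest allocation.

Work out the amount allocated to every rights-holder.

Vance: $27,600 · Dube: $10,950 · Sato: $24,150 · Lindqvist: $25,550

Ownership shares total: 9,800.
Proportional shares: Vance 3,060/9,800 × $88,250 = 27,555.61; Dube 1,217/9,800 × $88,250 = 10,959.21; Sato 2,684/9,800 × $88,250 = 24,169.69; Lindqvist 2,839/9,800 × $88,250 = 25,565.48.
Rounded to nearest $50: Vance $27,550; Dube $10,950; Sato $24,150; Lindqvist $25,550. Sum = $88,200.
Difference $88,250 − $88,200 = +$50 applied to largest allocation (Vance): Vance becomes $27,600.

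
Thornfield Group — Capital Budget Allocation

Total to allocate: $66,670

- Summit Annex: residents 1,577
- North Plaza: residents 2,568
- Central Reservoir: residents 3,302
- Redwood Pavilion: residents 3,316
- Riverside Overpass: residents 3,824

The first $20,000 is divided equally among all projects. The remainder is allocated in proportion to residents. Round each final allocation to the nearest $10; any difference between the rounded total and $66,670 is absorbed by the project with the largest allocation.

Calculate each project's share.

Summit Annex: $9,050 · North Plaza: $12,220 · Central Reservoir: $14,560 · Redwood Pavilion: $14,610 · Riverside Overpass: $16,230

$20,000 shared equally gives $4,000 per project.
Remainder $46,670 by residents (total 14,587): Summit Annex 5,045.49 → $5,050; North Plaza 8,216.12 → $8,220; Central Reservoir 10,564.50 → $10,560; Redwood Pavilion 10,609.29 → $10,610; Riverside Overpass 12,234.60 → $12,230.
Totals: Summit Annex $4,000 + $5,050 = $9,050; North Plaza $4,000 + $8,220 = $12,220; Central Reservoir $4,000 + $10,560 = $14,560; Redwood Pavilion $4,000 + $10,610 = $14,610; Riverside Overpass $4,000 + $12,230 = $16,230.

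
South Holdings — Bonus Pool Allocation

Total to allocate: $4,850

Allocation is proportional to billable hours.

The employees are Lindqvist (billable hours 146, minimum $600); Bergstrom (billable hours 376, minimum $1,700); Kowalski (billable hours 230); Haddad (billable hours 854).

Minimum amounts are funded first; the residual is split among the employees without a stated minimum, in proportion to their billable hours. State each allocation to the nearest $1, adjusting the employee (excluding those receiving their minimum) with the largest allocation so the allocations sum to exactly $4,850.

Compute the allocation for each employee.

Lindqvist: $600; Bergstrom: $1,700; Kowalski: $541; Haddad: $2,009

Minimums first: Lindqvist $600; Bergstrom $1,700. Residual $2,550.
Residual split over remaining billable hours 1,084: Kowalski 541.05 → $541; Haddad 2,008.95 → $2,009.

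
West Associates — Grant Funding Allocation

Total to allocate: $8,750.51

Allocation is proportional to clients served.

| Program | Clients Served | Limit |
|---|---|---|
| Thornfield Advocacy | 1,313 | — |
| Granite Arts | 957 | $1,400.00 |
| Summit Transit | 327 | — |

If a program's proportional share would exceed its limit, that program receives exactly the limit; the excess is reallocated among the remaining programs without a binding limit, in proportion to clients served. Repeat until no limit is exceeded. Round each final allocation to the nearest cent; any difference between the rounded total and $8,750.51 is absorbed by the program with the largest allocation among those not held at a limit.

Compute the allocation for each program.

Thornfield Advocacy: $5,884.89; Granite Arts: $1,400.00; Summit Transit: $1,465.62

Total clients served = 2,597.
Pro-rata shares before constraints: Thornfield Advocacy 4,424.1123; Granite Arts 3,224.5815; Summit Transit 1,101.8162.
Capped: Granite Arts ($1,400.00); remaining pool $7,350.51 reallocated over remaining clients served 1,640.
Shares after redistribution: Thornfield Advocacy 5,884.8900 → $5,884.89; Summit Transit 1,465.6200 → $1,465.62.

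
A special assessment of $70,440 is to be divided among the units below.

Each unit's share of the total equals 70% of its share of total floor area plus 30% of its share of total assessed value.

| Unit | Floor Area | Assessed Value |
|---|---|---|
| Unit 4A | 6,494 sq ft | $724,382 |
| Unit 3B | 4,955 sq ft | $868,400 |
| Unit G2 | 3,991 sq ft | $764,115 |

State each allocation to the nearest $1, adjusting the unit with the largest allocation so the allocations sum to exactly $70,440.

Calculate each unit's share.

Unit 4A: $27,234; Unit 3B: $23,610; Unit G2: $19,596

Floor area total 15,440; assessed value total 2,356,897.
Combined weights (70% floor area + 30% assessed value): Unit 4A 0.3866; Unit 3B 0.3352; Unit G2 0.2782.
Raw shares: Unit 4A 27,233.57; Unit 3B 23,610.01; Unit G2 19,596.43.
After rounding ($1): Unit 4A $27,234; Unit 3B $23,610; Unit G2 $19,596. Sum = $70,440.
No rounding difference to absorb.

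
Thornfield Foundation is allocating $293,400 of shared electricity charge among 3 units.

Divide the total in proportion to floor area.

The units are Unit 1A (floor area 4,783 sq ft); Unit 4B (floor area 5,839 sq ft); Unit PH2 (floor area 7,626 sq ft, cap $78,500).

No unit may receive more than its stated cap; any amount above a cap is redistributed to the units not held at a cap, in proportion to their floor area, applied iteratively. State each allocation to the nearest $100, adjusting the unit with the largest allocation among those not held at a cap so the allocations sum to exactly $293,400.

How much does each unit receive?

Total floor area = 18,248.
Unconstrained shares: Unit 1A 76,903.34; Unit 4B 93,882.21; Unit PH2 122,614.45.
Capped: Unit PH2 ($78,500); remaining pool $214,900 reallocated over remaining floor area 10,622.
Shares after redistribution: Unit 1A 96,767.72 → $96,800; Unit 4B 118,132.28 → $118,100.

Unit 1A: $96,800; Unit 4B: $118,100; Unit PH2: $78,500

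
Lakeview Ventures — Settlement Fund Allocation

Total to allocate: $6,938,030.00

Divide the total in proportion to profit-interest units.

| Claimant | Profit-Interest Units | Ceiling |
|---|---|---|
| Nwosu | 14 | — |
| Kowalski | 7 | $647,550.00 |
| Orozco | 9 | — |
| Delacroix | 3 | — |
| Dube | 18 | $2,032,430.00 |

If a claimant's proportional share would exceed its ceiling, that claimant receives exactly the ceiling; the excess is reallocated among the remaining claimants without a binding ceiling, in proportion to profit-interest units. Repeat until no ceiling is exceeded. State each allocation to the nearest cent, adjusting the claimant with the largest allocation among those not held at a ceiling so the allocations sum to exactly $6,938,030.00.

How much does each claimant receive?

Total profit-interest units = 51.
Unconstrained shares: Nwosu 1,904,557.2549; Kowalski 952,278.6275; Orozco 1,224,358.2353; Delacroix 408,119.4118; Dube 2,448,716.4706.
Cap binds for Kowalski ($647,550.00), Dube ($2,032,430.00); residual $4,258,050.00 reallocated over remaining profit-interest units 26.
Shares after redistribution: Nwosu 2,292,796.1538 → $2,292,796.15; Orozco 1,473,940.3846 → $1,473,940.38; Delacroix 491,313.4615 → $491,313.46.
Rounding difference +$0.01 applied to Nwosu → $2,292,796.16.

Nwosu: $2,292,796.16 · Kowalski: $647,550.00 · Orozco: $1,473,940.38 · Delacroix: $491,313.46 · Dube: $2,032,430.00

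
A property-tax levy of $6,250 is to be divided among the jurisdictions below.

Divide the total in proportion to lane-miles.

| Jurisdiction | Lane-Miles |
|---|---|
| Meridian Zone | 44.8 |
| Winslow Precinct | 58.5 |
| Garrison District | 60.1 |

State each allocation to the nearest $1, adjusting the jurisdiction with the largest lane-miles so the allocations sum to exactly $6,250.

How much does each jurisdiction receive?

Meridian Zone: $1,714; Winslow Precinct: $2,238; Garrison District: $2,298

Total lane-miles = 163.4.
Pro-rata amounts: Meridian Zone 44.8/163.4 × $6,250 = 1,713.59; Winslow Precinct 58.5/163.4 × $6,250 = 2,237.61; Garrison District 60.1/163.4 × $6,250 = 2,298.81.
After rounding ($1): Meridian Zone $1,714; Winslow Precinct $2,238; Garrison District $2,299. Sum = $6,251.
Difference $6,250 − $6,251 = −$1 applied to largest lane-miles (Garrison District): Garrison District becomes $2,298.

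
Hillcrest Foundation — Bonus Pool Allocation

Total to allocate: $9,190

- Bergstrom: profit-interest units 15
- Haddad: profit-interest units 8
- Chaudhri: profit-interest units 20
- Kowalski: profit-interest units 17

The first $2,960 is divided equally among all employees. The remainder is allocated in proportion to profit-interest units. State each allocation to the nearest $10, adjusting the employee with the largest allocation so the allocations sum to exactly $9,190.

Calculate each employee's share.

Equal tier: $2,960 ÷ 4 = $740 apiece.
Remainder $6,230 by profit-interest units (total 60): Bergstrom 1,557.50 → $1,560; Haddad 830.67 → $830; Chaudhri 2,076.67 → $2,080; Kowalski 1,765.17 → $1,770.
Rounding difference −$10 on remainder applied to Chaudhri.
Totals: Bergstrom $740 + $1,560 = $2,300; Haddad $740 + $830 = $1,570; Chaudhri $740 + $2,070 = $2,810; Kowalski $740 + $1,770 = $2,510.

Bergstrom: $2,300 · Haddad: $1,570 · Chaudhri: $2,810 · Kowalski: $2,510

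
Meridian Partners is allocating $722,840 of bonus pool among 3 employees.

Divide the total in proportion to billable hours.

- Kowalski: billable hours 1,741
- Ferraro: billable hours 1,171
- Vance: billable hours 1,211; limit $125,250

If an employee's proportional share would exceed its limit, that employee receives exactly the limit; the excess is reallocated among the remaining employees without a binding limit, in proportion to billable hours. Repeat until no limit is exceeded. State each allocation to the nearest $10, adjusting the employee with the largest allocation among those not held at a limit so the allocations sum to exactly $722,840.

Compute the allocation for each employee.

Billable hours total: 4,123.
Proportional shares (ignoring caps): Kowalski 305,230.28; Ferraro 205,298.48; Vance 212,311.24.
Held at cap: Vance ($125,250); balance $597,590 reallocated over remaining billable hours 2,912.
Shares after redistribution: Kowalski 357,281.66 → $357,280; Ferraro 240,308.34 → $240,310.

Kowalski: $357,280 | Ferraro: $240,310 | Vance: $125,250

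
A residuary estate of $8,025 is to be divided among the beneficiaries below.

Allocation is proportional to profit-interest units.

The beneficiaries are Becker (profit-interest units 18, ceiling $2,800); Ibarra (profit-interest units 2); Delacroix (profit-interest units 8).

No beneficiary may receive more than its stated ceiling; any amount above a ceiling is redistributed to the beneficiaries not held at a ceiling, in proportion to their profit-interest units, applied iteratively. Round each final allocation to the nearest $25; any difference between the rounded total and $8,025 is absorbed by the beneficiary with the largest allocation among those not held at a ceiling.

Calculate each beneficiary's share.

Total profit-interest units = 28.
Unconstrained shares: Becker 5,158.93; Ibarra 573.21; Delacroix 2,292.86.
Cap binds for Becker ($2,800); balance $5,225 reallocated over remaining profit-interest units 10.
Redistributed shares: Ibarra 1,045.00 → $1,050; Delacroix 4,180.00 → $4,175.

Becker: $2,800 | Ibarra: $1,050 | Delacroix: $4,175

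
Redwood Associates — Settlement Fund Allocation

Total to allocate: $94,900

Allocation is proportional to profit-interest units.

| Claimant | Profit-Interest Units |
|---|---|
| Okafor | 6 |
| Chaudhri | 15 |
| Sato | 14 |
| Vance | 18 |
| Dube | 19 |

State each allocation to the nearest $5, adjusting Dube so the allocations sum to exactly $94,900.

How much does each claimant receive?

Okafor: $7,910; Chaudhri: $19,770; Sato: $18,455; Vance: $23,725; Dube: $25,040

Profit-interest units total: 72.
Unrounded shares: Okafor 6/72 × $94,900 = 7,908.33; Chaudhri 15/72 × $94,900 = 19,770.83; Sato 14/72 × $94,900 = 18,452.78; Vance 18/72 × $94,900 = 23,725.00; Dube 19/72 × $94,900 = 25,043.06.
Rounded to nearest $5: Okafor $7,910; Chaudhri $19,770; Sato $18,455; Vance $23,725; Dube $25,045. Sum = $94,905.
Difference $94,900 − $94,905 = −$5 applied to Dube: Dube becomes $25,040.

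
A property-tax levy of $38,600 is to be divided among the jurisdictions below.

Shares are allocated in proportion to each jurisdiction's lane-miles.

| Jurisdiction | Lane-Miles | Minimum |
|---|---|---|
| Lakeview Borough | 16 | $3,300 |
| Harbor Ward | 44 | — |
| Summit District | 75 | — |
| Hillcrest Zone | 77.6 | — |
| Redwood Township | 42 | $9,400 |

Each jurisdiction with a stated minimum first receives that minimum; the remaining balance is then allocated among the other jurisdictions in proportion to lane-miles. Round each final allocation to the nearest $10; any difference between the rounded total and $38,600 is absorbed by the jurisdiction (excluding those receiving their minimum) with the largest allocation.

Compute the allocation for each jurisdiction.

Guaranteed amounts: Lakeview Borough $3,300; Redwood Township $9,400. Remaining pool $25,900.
Remaining pool split over remaining lane-miles 196.6: Harbor Ward 5,796.54 → $5,800; Summit District 9,880.47 → $9,880; Hillcrest Zone 10,222.99 → $10,220.

Lakeview Borough: $3,300 | Harbor Ward: $5,800 | Summit District: $9,880 | Hillcrest Zone: $10,220 | Redwood Township: $9,400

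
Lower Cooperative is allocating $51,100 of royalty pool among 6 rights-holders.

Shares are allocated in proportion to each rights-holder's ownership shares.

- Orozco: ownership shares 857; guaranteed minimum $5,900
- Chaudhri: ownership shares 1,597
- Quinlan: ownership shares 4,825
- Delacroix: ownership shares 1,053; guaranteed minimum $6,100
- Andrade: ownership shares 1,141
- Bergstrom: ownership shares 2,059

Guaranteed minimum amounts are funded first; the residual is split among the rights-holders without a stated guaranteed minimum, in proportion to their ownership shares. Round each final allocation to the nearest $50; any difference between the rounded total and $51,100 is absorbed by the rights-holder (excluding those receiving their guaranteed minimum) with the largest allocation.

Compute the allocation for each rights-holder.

Fund the minimums — Orozco $5,900; Delacroix $6,100. Balance $39,100.
Balance split over remaining ownership shares 9,622: Chaudhri 6,489.58 → $6,500; Quinlan 19,606.89 → $19,600; Andrade 4,636.57 → $4,650; Bergstrom 8,366.96 → $8,350.

Orozco: $5,900 · Chaudhri: $6,500 · Quinlan: $19,600 · Delacroix: $6,100 · Andrade: $4,650 · Bergstrom: $8,350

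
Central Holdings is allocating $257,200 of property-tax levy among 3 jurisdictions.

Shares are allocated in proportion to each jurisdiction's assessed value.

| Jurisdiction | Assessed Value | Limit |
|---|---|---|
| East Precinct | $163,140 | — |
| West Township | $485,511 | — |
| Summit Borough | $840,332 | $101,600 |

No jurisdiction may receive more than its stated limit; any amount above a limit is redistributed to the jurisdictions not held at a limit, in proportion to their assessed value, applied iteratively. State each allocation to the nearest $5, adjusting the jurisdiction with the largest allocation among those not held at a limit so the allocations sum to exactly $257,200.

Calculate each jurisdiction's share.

East Precinct: $39,135 · West Township: $116,465 · Summit Borough: $101,600

Sum of assessed value: 1,488,983.
Proportional shares (ignoring caps): East Precinct 28,180.05; West Township 83,864.91; Summit Borough 145,155.04.
Capped: Summit Borough ($101,600); residual $155,600 reallocated over remaining assessed value 648,651.
Remaining shares: East Precinct 39,134.43 → $39,135; West Township 116,465.57 → $116,465.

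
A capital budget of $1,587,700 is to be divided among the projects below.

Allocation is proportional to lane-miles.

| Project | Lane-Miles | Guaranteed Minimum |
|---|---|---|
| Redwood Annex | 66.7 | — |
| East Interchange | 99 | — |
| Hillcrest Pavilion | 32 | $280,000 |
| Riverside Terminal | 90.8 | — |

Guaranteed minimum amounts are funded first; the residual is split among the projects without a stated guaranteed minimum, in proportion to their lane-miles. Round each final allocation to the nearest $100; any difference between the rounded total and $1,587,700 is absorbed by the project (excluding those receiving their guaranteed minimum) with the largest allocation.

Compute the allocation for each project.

Redwood Annex: $340,100; East Interchange: $504,700; Hillcrest Pavilion: $280,000; Riverside Terminal: $462,900

Fund the minimums — Hillcrest Pavilion $280,000. Residual $1,307,700.
Residual split over remaining lane-miles 256.5: Redwood Annex 340,052.98 → $340,100; East Interchange 504,726.32 → $504,700; Riverside Terminal 462,920.70 → $462,900.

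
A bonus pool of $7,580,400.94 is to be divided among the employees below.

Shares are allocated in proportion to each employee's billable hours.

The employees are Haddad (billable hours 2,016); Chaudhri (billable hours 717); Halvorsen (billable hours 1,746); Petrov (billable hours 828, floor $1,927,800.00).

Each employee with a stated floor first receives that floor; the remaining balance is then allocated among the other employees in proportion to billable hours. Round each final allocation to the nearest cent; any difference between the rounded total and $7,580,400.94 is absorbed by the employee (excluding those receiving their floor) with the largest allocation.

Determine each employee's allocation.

Fund the minimums — Petrov $1,927,800.00. Balance $5,652,600.94.
Balance split over remaining billable hours 4,479: Haddad 2,544,238.3333 → $2,544,238.33; Chaudhri 904,870.4787 → $904,870.48; Halvorsen 2,203,492.1280 → $2,203,492.13.

Haddad: $2,544,238.33 | Chaudhri: $904,870.48 | Halvorsen: $2,203,492.13 | Petrov: $1,927,800.00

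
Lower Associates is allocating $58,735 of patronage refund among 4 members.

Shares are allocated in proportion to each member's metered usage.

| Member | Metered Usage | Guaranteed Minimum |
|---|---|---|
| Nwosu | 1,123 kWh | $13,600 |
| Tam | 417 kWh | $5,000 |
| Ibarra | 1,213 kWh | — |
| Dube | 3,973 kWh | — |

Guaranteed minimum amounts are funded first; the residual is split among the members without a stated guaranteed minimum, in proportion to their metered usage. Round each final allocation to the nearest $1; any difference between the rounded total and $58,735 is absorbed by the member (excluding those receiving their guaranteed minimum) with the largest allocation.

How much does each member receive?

Nwosu: $13,600 · Tam: $5,000 · Ibarra: $9,388 · Dube: $30,747

Minimums first: Nwosu $13,600; Tam $5,000. Remaining pool $40,135.
Remaining pool split over remaining metered usage 5,186: Ibarra 9,387.53 → $9,388; Dube 30,747.47 → $30,747.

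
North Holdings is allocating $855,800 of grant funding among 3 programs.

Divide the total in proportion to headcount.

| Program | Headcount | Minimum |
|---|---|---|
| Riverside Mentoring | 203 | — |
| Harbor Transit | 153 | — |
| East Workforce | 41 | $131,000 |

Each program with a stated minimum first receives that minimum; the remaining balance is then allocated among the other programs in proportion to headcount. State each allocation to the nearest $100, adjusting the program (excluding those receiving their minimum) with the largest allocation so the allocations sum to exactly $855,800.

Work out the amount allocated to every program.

Riverside Mentoring: $413,300; Harbor Transit: $311,500; East Workforce: $131,000

Guaranteed amounts: East Workforce $131,000. Remaining pool $724,800.
Remaining pool split over remaining headcount 356: Riverside Mentoring 413,298.88 → $413,300; Harbor Transit 311,501.12 → $311,500.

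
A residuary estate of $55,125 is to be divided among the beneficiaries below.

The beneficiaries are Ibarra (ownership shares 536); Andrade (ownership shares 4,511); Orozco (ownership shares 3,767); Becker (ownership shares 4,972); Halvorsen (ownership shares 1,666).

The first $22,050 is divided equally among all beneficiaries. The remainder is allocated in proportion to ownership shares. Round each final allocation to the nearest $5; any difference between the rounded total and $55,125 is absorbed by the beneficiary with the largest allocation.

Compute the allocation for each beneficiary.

Ibarra: $5,555 · Andrade: $14,065 · Orozco: $12,475 · Becker: $15,055 · Halvorsen: $7,975

First tranche $22,050 split equally: $4,410 each.
Remainder $33,075 by ownership shares (total 15,452): Ibarra 1,147.31 → $1,145; Andrade 9,655.79 → $9,655; Orozco 8,063.26 → $8,065; Becker 10,642.56 → $10,645; Halvorsen 3,566.07 → $3,565.
Totals: Ibarra $4,410 + $1,145 = $5,555; Andrade $4,410 + $9,655 = $14,065; Orozco $4,410 + $8,065 = $12,475; Becker $4,410 + $10,645 = $15,055; Halvorsen $4,410 + $3,565 = $7,975.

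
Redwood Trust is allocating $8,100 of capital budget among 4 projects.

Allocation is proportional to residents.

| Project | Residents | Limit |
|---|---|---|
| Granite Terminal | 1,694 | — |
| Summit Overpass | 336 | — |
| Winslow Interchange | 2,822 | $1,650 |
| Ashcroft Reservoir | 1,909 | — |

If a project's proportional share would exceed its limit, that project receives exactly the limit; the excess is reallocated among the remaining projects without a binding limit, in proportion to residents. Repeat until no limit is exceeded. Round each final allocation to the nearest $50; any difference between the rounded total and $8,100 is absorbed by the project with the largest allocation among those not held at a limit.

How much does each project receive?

Combined residents = 6,761.
Pro-rata shares before constraints: Granite Terminal 2,029.49; Summit Overpass 402.54; Winslow Interchange 3,380.89; Ashcroft Reservoir 2,287.07.
Cap binds for Winslow Interchange ($1,650); residual $6,450 reallocated over remaining residents 3,939.
Remaining shares: Granite Terminal 2,773.88 → $2,750; Summit Overpass 550.19 → $550; Ashcroft Reservoir 3,125.93 → $3,150.

Granite Terminal: $2,750 · Summit Overpass: $550 · Winslow Interchange: $1,650 · Ashcroft Reservoir: $3,150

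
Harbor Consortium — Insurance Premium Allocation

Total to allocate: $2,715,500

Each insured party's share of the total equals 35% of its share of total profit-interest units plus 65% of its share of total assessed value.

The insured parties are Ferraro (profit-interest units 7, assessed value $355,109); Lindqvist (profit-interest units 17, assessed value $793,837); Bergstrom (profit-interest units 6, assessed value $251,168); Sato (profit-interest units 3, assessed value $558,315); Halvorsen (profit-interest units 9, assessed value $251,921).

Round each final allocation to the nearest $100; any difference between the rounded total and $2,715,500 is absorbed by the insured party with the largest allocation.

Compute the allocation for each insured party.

Profit-interest units total 42; assessed value total 2,210,350.
Composite weights (35% profit-interest units + 65% assessed value): Ferraro 0.1628; Lindqvist 0.3751; Bergstrom 0.1239; Sato 0.1892; Halvorsen 0.1491.
Unrounded shares: Ferraro 441,976.46; Lindqvist 1,018,614.37; Bergstrom 336,345.21; Sato 513,729.95; Halvorsen 404,834.02.
At nearest $100: Ferraro $442,000; Lindqvist $1,018,600; Bergstrom $336,300; Sato $513,700; Halvorsen $404,800. Sum = $2,715,400.
Difference $2,715,500 − $2,715,400 = +$100 applied to largest allocation (Lindqvist): Lindqvist becomes $1,018,700.

Ferraro: $442,000 · Lindqvist: $1,018,700 · Bergstrom: $336,300 · Sato: $513,700 · Halvorsen: $404,800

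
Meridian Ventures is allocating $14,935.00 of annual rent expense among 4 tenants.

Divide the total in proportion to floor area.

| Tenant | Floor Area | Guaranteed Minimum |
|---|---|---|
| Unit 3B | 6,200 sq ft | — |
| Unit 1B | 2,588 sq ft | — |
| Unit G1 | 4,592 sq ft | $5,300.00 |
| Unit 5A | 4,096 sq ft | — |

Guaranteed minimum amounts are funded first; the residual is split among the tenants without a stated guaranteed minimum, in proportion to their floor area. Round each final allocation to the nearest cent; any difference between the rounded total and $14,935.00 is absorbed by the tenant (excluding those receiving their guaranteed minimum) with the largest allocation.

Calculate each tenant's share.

Fund the minimums — Unit G1 $5,300.00. Residual $9,635.00.
Residual split over remaining floor area 12,884: Unit 3B 4,636.5259 → $4,636.53; Unit 1B 1,935.3757 → $1,935.38; Unit 5A 3,063.0984 → $3,063.10.
Rounding difference −$0.01 applied to Unit 3B → $4,636.52.

Unit 3B: $4,636.52; Unit 1B: $1,935.38; Unit G1: $5,300.00; Unit 5A: $3,063.10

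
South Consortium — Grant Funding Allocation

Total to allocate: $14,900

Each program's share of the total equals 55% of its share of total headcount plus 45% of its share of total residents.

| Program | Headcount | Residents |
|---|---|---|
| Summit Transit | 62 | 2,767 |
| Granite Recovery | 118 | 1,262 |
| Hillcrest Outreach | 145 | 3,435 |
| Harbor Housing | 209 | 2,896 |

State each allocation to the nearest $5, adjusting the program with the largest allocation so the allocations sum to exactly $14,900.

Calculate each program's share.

Totals — headcount 534, residents 10,360.
Blended shares (55% headcount + 45% residents): Summit Transit 0.1840; Granite Recovery 0.1764; Hillcrest Outreach 0.2985; Harbor Housing 0.3411.
Pro-rata amounts: Summit Transit 2,742.28; Granite Recovery 2,627.65; Hillcrest Outreach 4,448.37; Harbor Housing 5,081.70.
After rounding ($5): Summit Transit $2,740; Granite Recovery $2,630; Hillcrest Outreach $4,450; Harbor Housing $5,080. Sum = $14,900.
No rounding difference to absorb.

Summit Transit: $2,740 | Granite Recovery: $2,630 | Hillcrest Outreach: $4,450 | Harbor Housing: $5,080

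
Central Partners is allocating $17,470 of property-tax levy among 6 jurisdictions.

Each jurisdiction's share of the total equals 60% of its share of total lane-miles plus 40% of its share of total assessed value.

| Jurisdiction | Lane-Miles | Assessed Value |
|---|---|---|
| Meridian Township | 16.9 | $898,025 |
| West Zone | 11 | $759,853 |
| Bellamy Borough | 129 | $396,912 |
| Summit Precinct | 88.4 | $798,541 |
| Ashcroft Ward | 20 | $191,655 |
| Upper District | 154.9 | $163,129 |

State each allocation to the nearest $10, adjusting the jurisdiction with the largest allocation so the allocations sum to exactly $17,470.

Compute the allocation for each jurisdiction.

Lane-miles total 420.2; assessed value total 3,208,115.
Combined weights (60% lane-miles + 40% assessed value): Meridian Township 0.1361; West Zone 0.1104; Bellamy Borough 0.2337; Summit Precinct 0.2258; Ashcroft Ward 0.0525; Upper District 0.2415.
Proportional shares: Meridian Township 2,377.68; West Zone 1,929.53; Bellamy Borough 4,082.50; Summit Precinct 3,944.56; Ashcroft Ward 916.37; Upper District 4,219.35.
At nearest $10: Meridian Township $2,380; West Zone $1,930; Bellamy Borough $4,080; Summit Precinct $3,940; Ashcroft Ward $920; Upper District $4,220. Sum = $17,470.
No rounding difference to absorb.

Meridian Township: $2,380 · West Zone: $1,930 · Bellamy Borough: $4,080 · Summit Precinct: $3,940 · Ashcroft Ward: $920 · Upper District: $4,220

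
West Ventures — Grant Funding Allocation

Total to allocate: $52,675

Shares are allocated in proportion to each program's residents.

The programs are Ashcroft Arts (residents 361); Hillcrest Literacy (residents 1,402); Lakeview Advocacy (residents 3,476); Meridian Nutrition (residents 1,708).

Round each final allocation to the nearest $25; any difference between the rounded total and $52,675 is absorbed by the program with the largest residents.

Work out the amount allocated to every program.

Ashcroft Arts: $2,725; Hillcrest Literacy: $10,625; Lakeview Advocacy: $26,375; Meridian Nutrition: $12,950

Total residents = 6,947.
Raw shares: Ashcroft Arts 361/6,947 × $52,675 = 2,737.25; Hillcrest Literacy 1,402/6,947 × $52,675 = 10,630.54; Lakeview Advocacy 3,476/6,947 × $52,675 = 26,356.46; Meridian Nutrition 1,708/6,947 × $52,675 = 12,950.76.
At nearest $25: Ashcroft Arts $2,725; Hillcrest Literacy $10,625; Lakeview Advocacy $26,350; Meridian Nutrition $12,950. Sum = $52,650.
Difference $52,675 − $52,650 = +$25 applied to largest residents (Lakeview Advocacy): Lakeview Advocacy becomes $26,375.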